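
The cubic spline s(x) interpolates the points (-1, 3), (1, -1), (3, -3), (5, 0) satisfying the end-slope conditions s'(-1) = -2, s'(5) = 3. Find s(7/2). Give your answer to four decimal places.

-2.7938

With M_i denoting the second derivative at x_i, h_i = 2, 2, 2, and Δ_i = (y_(i+1) − y_i)/h_i = -2, -1, 3/2:
  2·M_0 + 8·M_1 + 2·M_2 = 6(Δ_1 - Δ_0) = 6
  2·M_1 + 8·M_2 + 2·M_3 = 6(Δ_2 - Δ_1) = 15
Clamped end conditions give two more equations: 2h_0·M_0 + h_0·M_1 = 6(Δ_0 - s'(-1)) = 0 and h_2·M_2 + 2h_2·M_3 = 6(s'(5) - Δ_2) = 9.
Hence M_0 = -7/30, M_1 = 7/15, M_2 = 41/30, M_3 = 47/30.
On [3, 5], s(x) = -3 + 1/15·(x - 3) + 41/60·(x - 3)² + 1/60·(x - 3)³.
With (x - 3) = 1/2: s(7/2) = -447/160.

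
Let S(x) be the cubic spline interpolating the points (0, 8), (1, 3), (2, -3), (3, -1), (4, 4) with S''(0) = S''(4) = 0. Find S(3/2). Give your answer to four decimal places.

-0.5089

Put m_i = S'' at the i-th knot. Here h = (1, 1, 1, 1) and Δ = (-5, -6, 2, 5), so the interior equations h_(i-1)·m_(i-1) + 2(h_(i-1)+h_i)·m_i + h_i·m_(i+1) = 6(Δ_i − Δ_(i-1)) read
  1·m_0 + 4·m_1 + 1·m_2 = 6(Δ_1 - Δ_0) = -6
  1·m_1 + 4·m_2 + 1·m_3 = 6(Δ_2 - Δ_1) = 48
  1·m_2 + 4·m_3 + 1·m_4 = 6(Δ_3 - Δ_2) = 18
Natural end conditions: m_0 = m_4 = 0.
Solving: m_0 = 0, m_1 = -33/7, m_2 = 90/7, m_3 = 9/7, m_4 = 0.
On [1, 2], S(x) = 3 - 46/7·(x - 1) - 33/14·(x - 1)² + 41/14·(x - 1)³.
With (x - 1) = 1/2: S(3/2) = -57/112.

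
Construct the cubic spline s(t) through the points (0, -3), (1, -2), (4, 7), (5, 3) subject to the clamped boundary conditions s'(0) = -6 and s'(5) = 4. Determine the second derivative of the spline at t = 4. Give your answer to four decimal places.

-9.9048

Let M_i = s''(x_i). Step sizes h_i = 1, 3, 1; slopes of the chords Δ_i = (y_(i+1) - y_i)/h_i = 1, 3, -4.
  1·M_0 + 8·M_1 + 3·M_2 = 6(Δ_1 - Δ_0) = 12
  3·M_1 + 8·M_2 + 1·M_3 = 6(Δ_2 - Δ_1) = -42
Clamped end conditions give two more equations: 2h_0·M_0 + h_0·M_1 = 6(Δ_0 - s'(0)) = 42 and h_2·M_2 + 2h_2·M_3 = 6(s'(5) - Δ_2) = 48.
Hence M_0 = 412/21, M_1 = 58/21, M_2 = -208/21, M_3 = 608/21.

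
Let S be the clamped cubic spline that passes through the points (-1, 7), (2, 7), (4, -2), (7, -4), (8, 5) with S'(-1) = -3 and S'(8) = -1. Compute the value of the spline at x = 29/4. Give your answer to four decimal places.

With M_i denoting the second derivative at x_i, h_i = 3, 2, 3, 1, and Δ_i = (y_(i+1) − y_i)/h_i = 0, -9/2, -2/3, 9:
  3·M_0 + 10·M_1 + 2·M_2 = 6(Δ_1 - Δ_0) = -27
  2·M_1 + 10·M_2 + 3·M_3 = 6(Δ_2 - Δ_1) = 23
  3·M_2 + 8·M_3 + 1·M_4 = 6(Δ_3 - Δ_2) = 58
Clamped end conditions give two more equations: 2h_0·M_0 + h_0·M_1 = 6(Δ_0 - S'(-1)) = 18 and h_3·M_3 + 2h_3·M_4 = 6(S'(8) - Δ_3) = -60.
Forward elimination and back-substitution give M_0 = 1793/354, M_1 = -731/177, M_2 = -317/708, M_3 = 4217/354, M_4 = -25457/708.
On [7, 8], S(x) = -4 + 15607/1416·(x - 7) + 4217/708·(x - 7)² - 11297/1416·(x - 7)³.
With (x - 7) = 1/4: S(29/4) = -30115/30208.

-0.9969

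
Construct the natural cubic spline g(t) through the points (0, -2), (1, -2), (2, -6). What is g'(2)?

Let M_i = g''(x_i). Step sizes h_i = 1, 1; slopes of the chords Δ_i = (y_(i+1) - y_i)/h_i = 0, -4.
  1·M_0 + 4·M_1 + 1·M_2 = 6(Δ_1 - Δ_0) = -24
Natural end conditions: M_0 = M_2 = 0.
Hence M_0 = 0, M_1 = -6, M_2 = 0.
On [1, 2], g'(t) = b_1 + 2c_1·(t - 1) + 3d_1·(t - 1)² with b_1 = Δ_1 - h_1(2M_1 + M_2)/6 = -2, c_1 = M_1/2 = -3, d_1 = (M_2 - M_1)/(6h_1) = 1. So g'(2) = -5.

-5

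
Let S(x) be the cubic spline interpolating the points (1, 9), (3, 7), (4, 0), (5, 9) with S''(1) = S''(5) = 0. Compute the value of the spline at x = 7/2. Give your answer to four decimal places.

2.4891

Put M_i = S'' at the i-th knot. Here h = (2, 1, 1) and Δ = (-1, -7, 9), so the interior equations h_(i-1)·M_(i-1) + 2(h_(i-1)+h_i)·M_i + h_i·M_(i+1) = 6(Δ_i − Δ_(i-1)) read
  2·M_0 + 6·M_1 + 1·M_2 = 6(Δ_1 - Δ_0) = -36
  1·M_1 + 4·M_2 + 1·M_3 = 6(Δ_2 - Δ_1) = 96
Natural end conditions: M_0 = M_3 = 0.
Solving: M_0 = 0, M_1 = -240/23, M_2 = 612/23, M_3 = 0.
On [3, 4], S(x) = 7 - 183/23·(x - 3) - 120/23·(x - 3)² + 142/23·(x - 3)³.
With (x - 3) = 1/2: S(7/2) = 229/92.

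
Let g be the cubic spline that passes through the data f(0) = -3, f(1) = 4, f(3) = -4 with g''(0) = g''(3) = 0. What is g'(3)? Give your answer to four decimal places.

With σ_i denoting the second derivative at x_i, h_i = 1, 2, and Δ_i = (y_(i+1) − y_i)/h_i = 7, -4:
  1·σ_0 + 6·σ_1 + 2·σ_2 = 6(Δ_1 - Δ_0) = -66
Natural end conditions: σ_0 = σ_2 = 0.
Solving: σ_0 = 0, σ_1 = -11, σ_2 = 0.
On [1, 3], g'(t) = b_1 + 2c_1·(t - 1) + 3d_1·(t - 1)² with b_1 = Δ_1 - h_1(2σ_1 + σ_2)/6 = 10/3, c_1 = σ_1/2 = -11/2, d_1 = (σ_2 - σ_1)/(6h_1) = 11/12. So g'(3) = -23/3.

-7.6667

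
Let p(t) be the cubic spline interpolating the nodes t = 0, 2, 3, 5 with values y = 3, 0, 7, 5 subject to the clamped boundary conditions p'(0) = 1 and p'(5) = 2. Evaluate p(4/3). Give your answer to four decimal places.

-0.4167

Let m_i = p''(x_i). Step sizes h_i = 2, 1, 2; slopes of the chords Δ_i = (y_(i+1) - y_i)/h_i = -3/2, 7, -1.
  2·m_0 + 6·m_1 + 1·m_2 = 6(Δ_1 - Δ_0) = 51
  1·m_1 + 6·m_2 + 2·m_3 = 6(Δ_2 - Δ_1) = -48
Clamped end conditions give two more equations: 2h_0·m_0 + h_0·m_1 = 6(Δ_0 - p'(0)) = -15 and h_2·m_2 + 2h_2·m_3 = 6(p'(5) - Δ_2) = 18.
Forward elimination and back-substitution give m_0 = -353/32, m_1 = 233/16, m_2 = -229/16, m_3 = 373/32.
On [0, 2], p(t) = 3 + 1·t - 353/64·t² + 273/128·t³.
With t = 4/3: p(4/3) = -5/12.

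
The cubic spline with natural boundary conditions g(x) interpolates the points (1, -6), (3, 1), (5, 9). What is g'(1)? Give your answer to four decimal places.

Let m_i = g''(x_i). Step sizes h_i = 2, 2; slopes of the chords Δ_i = (y_(i+1) - y_i)/h_i = 7/2, 4.
  2·m_0 + 8·m_1 + 2·m_2 = 6(Δ_1 - Δ_0) = 3
Natural end conditions: m_0 = m_2 = 0.
Solving: m_0 = 0, m_1 = 3/8, m_2 = 0.
On [1, 3], g'(x) = b_0 + 2c_0·(x - 1) + 3d_0·(x - 1)² with b_0 = Δ_0 - h_0(2m_0 + m_1)/6 = 27/8, c_0 = m_0/2 = 0, d_0 = (m_1 - m_0)/(6h_0) = 1/32. So g'(1) = 27/8.

3.3750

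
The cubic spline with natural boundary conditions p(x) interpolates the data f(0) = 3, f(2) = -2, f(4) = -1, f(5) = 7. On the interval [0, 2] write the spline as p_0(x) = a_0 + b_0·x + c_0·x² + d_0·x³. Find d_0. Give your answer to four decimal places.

Write σ_i for p''(x_i). With h_i = 2, 2, 1 and divided differences Δ_i = -5/2, 1/2, 8, the continuity of p' gives the tridiagonal system
  2·σ_0 + 8·σ_1 + 2·σ_2 = 6(Δ_1 - Δ_0) = 18
  2·σ_1 + 6·σ_2 + 1·σ_3 = 6(Δ_2 - Δ_1) = 45
Natural end conditions: σ_0 = σ_3 = 0.
Solving the tridiagonal system: σ_0 = 0, σ_1 = 9/22, σ_2 = 81/11, σ_3 = 0.
On [0, 2], with p_0(x) = a_0 + b_0·x + c_0·x² + d_0·x³: c_0 = σ_0/2 = 0, d_0 = (σ_1 - σ_0)/(6h_0) = 3/88, b_0 = Δ_0 - h_0(2σ_0 + σ_1)/6 = -29/11.

0.0341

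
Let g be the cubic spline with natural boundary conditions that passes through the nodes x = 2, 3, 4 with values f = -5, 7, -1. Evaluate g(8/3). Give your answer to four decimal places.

4.8519

Let M_i = g''(x_i). Step sizes h_i = 1, 1; slopes of the chords Δ_i = (y_(i+1) - y_i)/h_i = 12, -8.
  1·M_0 + 4·M_1 + 1·M_2 = 6(Δ_1 - Δ_0) = -120
Natural end conditions: M_0 = M_2 = 0.
Hence M_0 = 0, M_1 = -30, M_2 = 0.
On [2, 3], g(x) = -5 + 17·(x - 2) + 0·(x - 2)² - 5·(x - 2)³.
With (x - 2) = 2/3: g(8/3) = 131/27.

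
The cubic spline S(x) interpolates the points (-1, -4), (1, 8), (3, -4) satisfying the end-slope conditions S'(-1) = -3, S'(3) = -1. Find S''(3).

With M_i denoting the second derivative at x_i, h_i = 2, 2, and Δ_i = (y_(i+1) − y_i)/h_i = 6, -6:
  2·M_0 + 8·M_1 + 2·M_2 = 6(Δ_1 - Δ_0) = -72
Clamped end conditions give two more equations: 2h_0·M_0 + h_0·M_1 = 6(Δ_0 - S'(-1)) = 54 and h_1·M_1 + 2h_1·M_2 = 6(S'(3) - Δ_1) = 30.
Forward elimination and back-substitution give M_0 = 23, M_1 = -19, M_2 = 17.

17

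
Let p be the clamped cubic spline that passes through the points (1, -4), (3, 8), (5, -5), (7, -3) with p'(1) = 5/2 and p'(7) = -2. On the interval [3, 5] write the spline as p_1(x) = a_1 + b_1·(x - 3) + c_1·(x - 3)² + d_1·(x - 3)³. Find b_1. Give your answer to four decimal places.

Put M_i = p'' at the i-th knot. Here h = (2, 2, 2) and Δ = (6, -13/2, 1), so the interior equations h_(i-1)·M_(i-1) + 2(h_(i-1)+h_i)·M_i + h_i·M_(i+1) = 6(Δ_i − Δ_(i-1)) read
  2·M_0 + 8·M_1 + 2·M_2 = 6(Δ_1 - Δ_0) = -75
  2·M_1 + 8·M_2 + 2·M_3 = 6(Δ_2 - Δ_1) = 45
Clamped end conditions give two more equations: 2h_0·M_0 + h_0·M_1 = 6(Δ_0 - p'(1)) = 21 and h_2·M_2 + 2h_2·M_3 = 6(p'(7) - Δ_2) = -18.
Solving the tridiagonal system: M_0 = 131/10, M_1 = -157/10, M_2 = 61/5, M_3 = -53/5.
On [3, 5], with p_1(x) = a_1 + b_1·(x - 3) + c_1·(x - 3)² + d_1·(x - 3)³: c_1 = M_1/2 = -157/20, d_1 = (M_2 - M_1)/(6h_1) = 93/40, b_1 = Δ_1 - h_1(2M_1 + M_2)/6 = -1/10.

-0.1000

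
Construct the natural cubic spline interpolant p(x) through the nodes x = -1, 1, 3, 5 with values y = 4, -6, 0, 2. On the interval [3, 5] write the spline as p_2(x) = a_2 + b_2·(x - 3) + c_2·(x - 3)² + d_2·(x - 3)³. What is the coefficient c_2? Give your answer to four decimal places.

-1.6000

With σ_i denoting the second derivative at x_i, h_i = 2, 2, 2, and Δ_i = (y_(i+1) − y_i)/h_i = -5, 3, 1:
  2·σ_0 + 8·σ_1 + 2·σ_2 = 6(Δ_1 - Δ_0) = 48
  2·σ_1 + 8·σ_2 + 2·σ_3 = 6(Δ_2 - Δ_1) = -12
Natural end conditions: σ_0 = σ_3 = 0.
Solving: σ_0 = 0, σ_1 = 34/5, σ_2 = -16/5, σ_3 = 0.
On [3, 5], with p_2(x) = a_2 + b_2·(x - 3) + c_2·(x - 3)² + d_2·(x - 3)³: c_2 = σ_2/2 = -8/5, d_2 = (σ_3 - σ_2)/(6h_2) = 4/15, b_2 = Δ_2 - h_2(2σ_2 + σ_3)/6 = 47/15.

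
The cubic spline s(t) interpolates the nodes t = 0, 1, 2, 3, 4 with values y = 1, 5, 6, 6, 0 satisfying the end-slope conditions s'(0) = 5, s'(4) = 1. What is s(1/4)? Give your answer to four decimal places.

2.2285

Write M_i for s''(x_i). With h_i = 1, 1, 1, 1 and divided differences Δ_i = 4, 1, 0, -6, the continuity of s' gives the tridiagonal system
  1·M_0 + 4·M_1 + 1·M_2 = 6(Δ_1 - Δ_0) = -18
  1·M_1 + 4·M_2 + 1·M_3 = 6(Δ_2 - Δ_1) = -6
  1·M_2 + 4·M_3 + 1·M_4 = 6(Δ_3 - Δ_2) = -36
Clamped end conditions give two more equations: 2h_0·M_0 + h_0·M_1 = 6(Δ_0 - s'(0)) = -6 and h_3·M_3 + 2h_3·M_4 = 6(s'(4) - Δ_3) = 42.
Hence M_0 = -1/4, M_1 = -11/2, M_2 = 17/4, M_3 = -35/2, M_4 = 119/4.
On [0, 1], s(t) = 1 + 5·t - 1/8·t² - 7/8·t³.
With t = 1/4: s(1/4) = 1141/512.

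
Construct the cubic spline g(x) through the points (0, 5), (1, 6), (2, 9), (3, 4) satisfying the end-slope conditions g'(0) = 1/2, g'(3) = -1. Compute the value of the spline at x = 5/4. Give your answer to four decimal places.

Let M_i = g''(x_i). Step sizes h_i = 1, 1, 1; slopes of the chords Δ_i = (y_(i+1) - y_i)/h_i = 1, 3, -5.
  1·M_0 + 4·M_1 + 1·M_2 = 6(Δ_1 - Δ_0) = 12
  1·M_1 + 4·M_2 + 1·M_3 = 6(Δ_2 - Δ_1) = -48
Clamped end conditions give two more equations: 2h_0·M_0 + h_0·M_1 = 6(Δ_0 - g'(0)) = 3 and h_2·M_2 + 2h_2·M_3 = 6(g'(3) - Δ_2) = 24.
Forward elimination and back-substitution give M_0 = -14/5, M_1 = 43/5, M_2 = -98/5, M_3 = 109/5.
On [1, 2], g(x) = 6 + 17/5·(x - 1) + 43/10·(x - 1)² - 47/10·(x - 1)³.
With (x - 1) = 1/4: g(5/4) = 4509/640.

7.0453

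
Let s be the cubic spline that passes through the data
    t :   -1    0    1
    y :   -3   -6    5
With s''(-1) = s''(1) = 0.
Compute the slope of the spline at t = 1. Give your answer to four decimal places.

Let M_i = s''(x_i). Step sizes h_i = 1, 1; slopes of the chords Δ_i = (y_(i+1) - y_i)/h_i = -3, 11.
  1·M_0 + 4·M_1 + 1·M_2 = 6(Δ_1 - Δ_0) = 84
Natural end conditions: M_0 = M_2 = 0.
Forward elimination and back-substitution give M_0 = 0, M_1 = 21, M_2 = 0.
On [0, 1], s'(t) = b_1 + 2c_1·t + 3d_1·t² with b_1 = Δ_1 - h_1(2M_1 + M_2)/6 = 4, c_1 = M_1/2 = 21/2, d_1 = (M_2 - M_1)/(6h_1) = -7/2. So s'(1) = 29/2.

14.5000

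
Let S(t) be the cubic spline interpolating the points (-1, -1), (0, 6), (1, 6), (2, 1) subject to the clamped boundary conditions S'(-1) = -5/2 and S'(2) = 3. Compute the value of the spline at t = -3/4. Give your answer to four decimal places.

Put m_i = S'' at the i-th knot. Here h = (1, 1, 1) and Δ = (7, 0, -5), so the interior equations h_(i-1)·m_(i-1) + 2(h_(i-1)+h_i)·m_i + h_i·m_(i+1) = 6(Δ_i − Δ_(i-1)) read
  1·m_0 + 4·m_1 + 1·m_2 = 6(Δ_1 - Δ_0) = -42
  1·m_1 + 4·m_2 + 1·m_3 = 6(Δ_2 - Δ_1) = -30
Clamped end conditions give two more equations: 2h_0·m_0 + h_0·m_1 = 6(Δ_0 - S'(-1)) = 57 and h_2·m_2 + 2h_2·m_3 = 6(S'(2) - Δ_2) = 48.
Solving: m_0 = 556/15, m_1 = -257/15, m_2 = -158/15, m_3 = 439/15.
On [-1, 0], S(t) = -1 - 5/2·(t + 1) + 278/15·(t + 1)² - 271/30·(t + 1)³.
With (t + 1) = 1/4: S(-3/4) = -389/640.

-0.6078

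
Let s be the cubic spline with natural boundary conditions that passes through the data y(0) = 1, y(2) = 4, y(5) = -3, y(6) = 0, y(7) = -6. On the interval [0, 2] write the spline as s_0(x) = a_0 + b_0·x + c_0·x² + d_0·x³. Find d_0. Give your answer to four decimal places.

Let m_i = s''(x_i). Step sizes h_i = 2, 3, 1, 1; slopes of the chords Δ_i = (y_(i+1) - y_i)/h_i = 3/2, -7/3, 3, -6.
  2·m_0 + 10·m_1 + 3·m_2 = 6(Δ_1 - Δ_0) = -23
  3·m_1 + 8·m_2 + 1·m_3 = 6(Δ_2 - Δ_1) = 32
  1·m_2 + 4·m_3 + 1·m_4 = 6(Δ_3 - Δ_2) = -54
Natural end conditions: m_0 = m_4 = 0.
Hence m_0 = 0, m_1 = -1259/274, m_2 = 1048/137, m_3 = -4223/274, m_4 = 0.
On [0, 2], with s_0(x) = a_0 + b_0·x + c_0·x² + d_0·x³: c_0 = m_0/2 = 0, d_0 = (m_1 - m_0)/(6h_0) = -1259/3288, b_0 = Δ_0 - h_0(2m_0 + m_1)/6 = 1246/411.

-0.3829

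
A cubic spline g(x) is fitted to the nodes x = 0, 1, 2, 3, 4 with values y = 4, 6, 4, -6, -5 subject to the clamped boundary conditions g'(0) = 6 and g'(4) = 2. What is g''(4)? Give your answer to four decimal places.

Put σ_i = g'' at the i-th knot. Here h = (1, 1, 1, 1) and Δ = (2, -2, -10, 1), so the interior equations h_(i-1)·σ_(i-1) + 2(h_(i-1)+h_i)·σ_i + h_i·σ_(i+1) = 6(Δ_i − Δ_(i-1)) read
  1·σ_0 + 4·σ_1 + 1·σ_2 = 6(Δ_1 - Δ_0) = -24
  1·σ_1 + 4·σ_2 + 1·σ_3 = 6(Δ_2 - Δ_1) = -48
  1·σ_2 + 4·σ_3 + 1·σ_4 = 6(Δ_3 - Δ_2) = 66
Clamped end conditions give two more equations: 2h_0·σ_0 + h_0·σ_1 = 6(Δ_0 - g'(0)) = -24 and h_3·σ_3 + 2h_3·σ_4 = 6(g'(4) - Δ_3) = 6.
Solving: σ_0 = -361/28, σ_1 = 25/14, σ_2 = -73/4, σ_3 = 325/14, σ_4 = -241/28.

-8.6071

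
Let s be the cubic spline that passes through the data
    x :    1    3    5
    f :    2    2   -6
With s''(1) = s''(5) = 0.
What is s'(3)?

-2

With m_i denoting the second derivative at x_i, h_i = 2, 2, and Δ_i = (y_(i+1) − y_i)/h_i = 0, -4:
  2·m_0 + 8·m_1 + 2·m_2 = 6(Δ_1 - Δ_0) = -24
Natural end conditions: m_0 = m_2 = 0.
Forward elimination and back-substitution give m_0 = 0, m_1 = -3, m_2 = 0.
On [3, 5], s'(x) = b_1 + 2c_1·(x - 3) + 3d_1·(x - 3)² with b_1 = Δ_1 - h_1(2m_1 + m_2)/6 = -2, c_1 = m_1/2 = -3/2, d_1 = (m_2 - m_1)/(6h_1) = 1/4. So s'(3) = -2.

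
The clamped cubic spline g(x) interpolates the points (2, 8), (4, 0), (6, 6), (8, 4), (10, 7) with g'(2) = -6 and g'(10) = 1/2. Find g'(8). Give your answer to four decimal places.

-0.1071

Put M_i = g'' at the i-th knot. Here h = (2, 2, 2, 2) and Δ = (-4, 3, -1, 3/2), so the interior equations h_(i-1)·M_(i-1) + 2(h_(i-1)+h_i)·M_i + h_i·M_(i+1) = 6(Δ_i − Δ_(i-1)) read
  2·M_0 + 8·M_1 + 2·M_2 = 6(Δ_1 - Δ_0) = 42
  2·M_1 + 8·M_2 + 2·M_3 = 6(Δ_2 - Δ_1) = -24
  2·M_2 + 8·M_3 + 2·M_4 = 6(Δ_3 - Δ_2) = 15
Clamped end conditions give two more equations: 2h_0·M_0 + h_0·M_1 = 6(Δ_0 - g'(2)) = 12 and h_3·M_3 + 2h_3·M_4 = 6(g'(10) - Δ_3) = -6.
Hence M_0 = -11/28, M_1 = 95/14, M_2 = -23/4, M_3 = 59/14, M_4 = -101/28.
On [8, 10], g'(x) = b_3 + 2c_3·(x - 8) + 3d_3·(x - 8)² with b_3 = Δ_3 - h_3(2M_3 + M_4)/6 = -3/28, c_3 = M_3/2 = 59/28, d_3 = (M_4 - M_3)/(6h_3) = -73/112. So g'(8) = -3/28.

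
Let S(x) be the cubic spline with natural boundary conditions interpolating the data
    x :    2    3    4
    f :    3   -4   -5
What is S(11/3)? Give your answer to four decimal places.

-5.1111

With M_i denoting the second derivative at x_i, h_i = 1, 1, and Δ_i = (y_(i+1) − y_i)/h_i = -7, -1:
  1·M_0 + 4·M_1 + 1·M_2 = 6(Δ_1 - Δ_0) = 36
Natural end conditions: M_0 = M_2 = 0.
Solving: M_0 = 0, M_1 = 9, M_2 = 0.
On [3, 4], S(x) = -4 - 4·(x - 3) + 9/2·(x - 3)² - 3/2·(x - 3)³.
With (x - 3) = 2/3: S(11/3) = -46/9.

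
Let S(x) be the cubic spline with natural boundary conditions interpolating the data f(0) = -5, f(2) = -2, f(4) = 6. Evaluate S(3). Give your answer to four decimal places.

1.5313

With m_i denoting the second derivative at x_i, h_i = 2, 2, and Δ_i = (y_(i+1) − y_i)/h_i = 3/2, 4:
  2·m_0 + 8·m_1 + 2·m_2 = 6(Δ_1 - Δ_0) = 15
Natural end conditions: m_0 = m_2 = 0.
Solving the tridiagonal system: m_0 = 0, m_1 = 15/8, m_2 = 0.
On [2, 4], S(x) = -2 + 11/4·(x - 2) + 15/16·(x - 2)² - 5/32·(x - 2)³.
With (x - 2) = 1: S(3) = 49/32.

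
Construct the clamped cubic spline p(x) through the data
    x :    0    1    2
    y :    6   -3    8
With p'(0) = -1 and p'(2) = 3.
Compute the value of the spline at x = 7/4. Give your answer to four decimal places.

Write M_i for p''(x_i). With h_i = 1, 1 and divided differences Δ_i = -9, 11, the continuity of p' gives the tridiagonal system
  1·M_0 + 4·M_1 + 1·M_2 = 6(Δ_1 - Δ_0) = 120
Clamped end conditions give two more equations: 2h_0·M_0 + h_0·M_1 = 6(Δ_0 - p'(0)) = -48 and h_1·M_1 + 2h_1·M_2 = 6(p'(2) - Δ_1) = -48.
Solving the tridiagonal system: M_0 = -52, M_1 = 56, M_2 = -52.
On [1, 2], p(x) = -3 + 1·(x - 1) + 28·(x - 1)² - 18·(x - 1)³.
With (x - 1) = 3/4: p(7/4) = 189/32.

5.9063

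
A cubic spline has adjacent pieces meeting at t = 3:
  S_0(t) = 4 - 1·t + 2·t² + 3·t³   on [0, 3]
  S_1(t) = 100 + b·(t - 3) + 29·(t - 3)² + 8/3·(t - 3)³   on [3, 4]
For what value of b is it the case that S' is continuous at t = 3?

S_0'(t) = -1 + 4·t + 9·t², so S_0'(3) = 92. On the right, S_1'(3) = b, so b = 92.

92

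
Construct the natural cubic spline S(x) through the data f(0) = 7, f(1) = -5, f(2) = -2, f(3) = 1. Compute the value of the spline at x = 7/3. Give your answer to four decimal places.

Let m_i = S''(x_i). Step sizes h_i = 1, 1, 1; slopes of the chords Δ_i = (y_(i+1) - y_i)/h_i = -12, 3, 3.
  1·m_0 + 4·m_1 + 1·m_2 = 6(Δ_1 - Δ_0) = 90
  1·m_1 + 4·m_2 + 1·m_3 = 6(Δ_2 - Δ_1) = 0
Natural end conditions: m_0 = m_3 = 0.
Solving: m_0 = 0, m_1 = 24, m_2 = -6, m_3 = 0.
On [2, 3], S(x) = -2 + 5·(x - 2) - 3·(x - 2)² + 1·(x - 2)³.
With (x - 2) = 1/3: S(7/3) = -17/27.

-0.6296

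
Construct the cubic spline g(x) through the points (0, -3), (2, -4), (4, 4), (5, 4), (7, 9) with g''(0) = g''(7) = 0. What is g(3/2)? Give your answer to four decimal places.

-4.8292

Let m_i = g''(x_i). Step sizes h_i = 2, 2, 1, 2; slopes of the chords Δ_i = (y_(i+1) - y_i)/h_i = -1/2, 4, 0, 5/2.
  2·m_0 + 8·m_1 + 2·m_2 = 6(Δ_1 - Δ_0) = 27
  2·m_1 + 6·m_2 + 1·m_3 = 6(Δ_2 - Δ_1) = -24
  1·m_2 + 6·m_3 + 2·m_4 = 6(Δ_3 - Δ_2) = 15
Natural end conditions: m_0 = m_4 = 0.
Hence m_0 = 0, m_1 = 1263/256, m_2 = -399/64, m_3 = 453/128, m_4 = 0.
On [0, 2], g(x) = -3 - 549/256·x + 0·x² + 421/1024·x³.
With x = 3/2: g(3/2) = -39561/8192.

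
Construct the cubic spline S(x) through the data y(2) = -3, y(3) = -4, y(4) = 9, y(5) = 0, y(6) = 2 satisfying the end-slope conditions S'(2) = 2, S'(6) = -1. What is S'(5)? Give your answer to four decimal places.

-5.6071

Let M_i = S''(x_i). Step sizes h_i = 1, 1, 1, 1; slopes of the chords Δ_i = (y_(i+1) - y_i)/h_i = -1, 13, -9, 2.
  1·M_0 + 4·M_1 + 1·M_2 = 6(Δ_1 - Δ_0) = 84
  1·M_1 + 4·M_2 + 1·M_3 = 6(Δ_2 - Δ_1) = -132
  1·M_2 + 4·M_3 + 1·M_4 = 6(Δ_3 - Δ_2) = 66
Clamped end conditions give two more equations: 2h_0·M_0 + h_0·M_1 = 6(Δ_0 - S'(2)) = -18 and h_3·M_3 + 2h_3·M_4 = 6(S'(6) - Δ_3) = -18.
Hence M_0 = -417/14, M_1 = 291/7, M_2 = -105/2, M_3 = 255/7, M_4 = -381/14.
On [5, 6], S'(x) = b_3 + 2c_3·(x - 5) + 3d_3·(x - 5)² with b_3 = Δ_3 - h_3(2M_3 + M_4)/6 = -157/28, c_3 = M_3/2 = 255/14, d_3 = (M_4 - M_3)/(6h_3) = -297/28. So S'(5) = -157/28.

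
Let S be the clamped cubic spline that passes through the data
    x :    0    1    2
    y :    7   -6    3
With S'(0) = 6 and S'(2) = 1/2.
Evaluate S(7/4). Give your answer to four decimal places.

1.3066

Let M_i = S''(x_i). Step sizes h_i = 1, 1; slopes of the chords Δ_i = (y_(i+1) - y_i)/h_i = -13, 9.
  1·M_0 + 4·M_1 + 1·M_2 = 6(Δ_1 - Δ_0) = 132
Clamped end conditions give two more equations: 2h_0·M_0 + h_0·M_1 = 6(Δ_0 - S'(0)) = -114 and h_1·M_1 + 2h_1·M_2 = 6(S'(2) - Δ_1) = -51.
Hence M_0 = -371/4, M_1 = 143/2, M_2 = -245/4.
On [1, 2], S(x) = -6 - 37/8·(x - 1) + 143/4·(x - 1)² - 177/8·(x - 1)³.
With (x - 1) = 3/4: S(7/4) = 669/512.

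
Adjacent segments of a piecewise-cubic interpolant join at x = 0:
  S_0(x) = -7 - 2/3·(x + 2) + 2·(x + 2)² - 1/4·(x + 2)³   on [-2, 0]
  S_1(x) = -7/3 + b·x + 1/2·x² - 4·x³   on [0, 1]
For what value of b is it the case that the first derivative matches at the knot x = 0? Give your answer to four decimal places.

4.3333

S_0'(x) = -2/3 + 4·(x + 2) - 3/4·(x + 2)², so S_0'(0) = 13/3. On the right, S_1'(0) = b, so b = 13/3.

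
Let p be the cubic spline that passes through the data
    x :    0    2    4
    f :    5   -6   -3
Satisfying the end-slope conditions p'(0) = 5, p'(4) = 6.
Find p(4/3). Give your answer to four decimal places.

Write m_i for p''(x_i). With h_i = 2, 2 and divided differences Δ_i = -11/2, 3/2, the continuity of p' gives the tridiagonal system
  2·m_0 + 8·m_1 + 2·m_2 = 6(Δ_1 - Δ_0) = 42
Clamped end conditions give two more equations: 2h_0·m_0 + h_0·m_1 = 6(Δ_0 - p'(0)) = -63 and h_1·m_1 + 2h_1·m_2 = 6(p'(4) - Δ_1) = 27.
Solving the tridiagonal system: m_0 = -83/4, m_1 = 10, m_2 = 7/4.
On [0, 2], p(x) = 5 + 5·x - 83/8·x² + 41/16·x³.
With x = 4/3: p(4/3) = -19/27.

-0.7037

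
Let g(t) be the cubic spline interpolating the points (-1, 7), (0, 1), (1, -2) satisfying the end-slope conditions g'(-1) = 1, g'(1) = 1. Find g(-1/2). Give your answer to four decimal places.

5.0313

Let m_i = g''(x_i). Step sizes h_i = 1, 1; slopes of the chords Δ_i = (y_(i+1) - y_i)/h_i = -6, -3.
  1·m_0 + 4·m_1 + 1·m_2 = 6(Δ_1 - Δ_0) = 18
Clamped end conditions give two more equations: 2h_0·m_0 + h_0·m_1 = 6(Δ_0 - g'(-1)) = -42 and h_1·m_1 + 2h_1·m_2 = 6(g'(1) - Δ_1) = 24.
Hence m_0 = -51/2, m_1 = 9, m_2 = 15/2.
On [-1, 0], g(t) = 7 + 1·(t + 1) - 51/4·(t + 1)² + 23/4·(t + 1)³.
With (t + 1) = 1/2: g(-1/2) = 161/32.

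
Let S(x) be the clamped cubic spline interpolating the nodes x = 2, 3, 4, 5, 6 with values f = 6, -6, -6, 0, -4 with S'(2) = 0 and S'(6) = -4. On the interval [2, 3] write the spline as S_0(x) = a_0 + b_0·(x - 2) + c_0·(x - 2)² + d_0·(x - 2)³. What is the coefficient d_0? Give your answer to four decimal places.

13.2500

Put σ_i = S'' at the i-th knot. Here h = (1, 1, 1, 1) and Δ = (-12, 0, 6, -4), so the interior equations h_(i-1)·σ_(i-1) + 2(h_(i-1)+h_i)·σ_i + h_i·σ_(i+1) = 6(Δ_i − Δ_(i-1)) read
  1·σ_0 + 4·σ_1 + 1·σ_2 = 6(Δ_1 - Δ_0) = 72
  1·σ_1 + 4·σ_2 + 1·σ_3 = 6(Δ_2 - Δ_1) = 36
  1·σ_2 + 4·σ_3 + 1·σ_4 = 6(Δ_3 - Δ_2) = -60
Clamped end conditions give two more equations: 2h_0·σ_0 + h_0·σ_1 = 6(Δ_0 - S'(2)) = -72 and h_3·σ_3 + 2h_3·σ_4 = 6(S'(6) - Δ_3) = 0.
Forward elimination and back-substitution give σ_0 = -101/2, σ_1 = 29, σ_2 = 13/2, σ_3 = -19, σ_4 = 19/2.
On [2, 3], with S_0(x) = a_0 + b_0·(x - 2) + c_0·(x - 2)² + d_0·(x - 2)³: c_0 = σ_0/2 = -101/4, d_0 = (σ_1 - σ_0)/(6h_0) = 53/4, b_0 = Δ_0 - h_0(2σ_0 + σ_1)/6 = 0.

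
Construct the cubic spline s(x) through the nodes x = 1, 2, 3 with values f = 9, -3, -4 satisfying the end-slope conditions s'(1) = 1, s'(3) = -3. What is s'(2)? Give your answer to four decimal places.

Put M_i = s'' at the i-th knot. Here h = (1, 1) and Δ = (-12, -1), so the interior equations h_(i-1)·M_(i-1) + 2(h_(i-1)+h_i)·M_i + h_i·M_(i+1) = 6(Δ_i − Δ_(i-1)) read
  1·M_0 + 4·M_1 + 1·M_2 = 6(Δ_1 - Δ_0) = 66
Clamped end conditions give two more equations: 2h_0·M_0 + h_0·M_1 = 6(Δ_0 - s'(1)) = -78 and h_1·M_1 + 2h_1·M_2 = 6(s'(3) - Δ_1) = -12.
Solving: M_0 = -115/2, M_1 = 37, M_2 = -49/2.
On [2, 3], s'(x) = b_1 + 2c_1·(x - 2) + 3d_1·(x - 2)² with b_1 = Δ_1 - h_1(2M_1 + M_2)/6 = -37/4, c_1 = M_1/2 = 37/2, d_1 = (M_2 - M_1)/(6h_1) = -41/4. So s'(2) = -37/4.

-9.2500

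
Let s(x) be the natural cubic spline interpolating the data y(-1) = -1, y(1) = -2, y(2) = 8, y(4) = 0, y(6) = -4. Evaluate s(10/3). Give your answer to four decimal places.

Put σ_i = s'' at the i-th knot. Here h = (2, 1, 2, 2) and Δ = (-1/2, 10, -4, -2), so the interior equations h_(i-1)·σ_(i-1) + 2(h_(i-1)+h_i)·σ_i + h_i·σ_(i+1) = 6(Δ_i − Δ_(i-1)) read
  2·σ_0 + 6·σ_1 + 1·σ_2 = 6(Δ_1 - Δ_0) = 63
  1·σ_1 + 6·σ_2 + 2·σ_3 = 6(Δ_2 - Δ_1) = -84
  2·σ_2 + 8·σ_3 + 2·σ_4 = 6(Δ_3 - Δ_2) = 12
Natural end conditions: σ_0 = σ_4 = 0.
Forward elimination and back-substitution give σ_0 = 0, σ_1 = 867/64, σ_2 = -585/32, σ_3 = 777/128, σ_4 = 0.
On [2, 4], s(x) = 8 + 789/128·(x - 2) - 585/64·(x - 2)² + 1039/512·(x - 2)³.
With (x - 2) = 4/3: s(10/3) = 4129/864.

4.7789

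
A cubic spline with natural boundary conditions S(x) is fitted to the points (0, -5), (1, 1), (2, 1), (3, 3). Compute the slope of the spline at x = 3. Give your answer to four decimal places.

2.9333

Write M_i for S''(x_i). With h_i = 1, 1, 1 and divided differences Δ_i = 6, 0, 2, the continuity of S' gives the tridiagonal system
  1·M_0 + 4·M_1 + 1·M_2 = 6(Δ_1 - Δ_0) = -36
  1·M_1 + 4·M_2 + 1·M_3 = 6(Δ_2 - Δ_1) = 12
Natural end conditions: M_0 = M_3 = 0.
Forward elimination and back-substitution give M_0 = 0, M_1 = -52/5, M_2 = 28/5, M_3 = 0.
On [2, 3], S'(x) = b_2 + 2c_2·(x - 2) + 3d_2·(x - 2)² with b_2 = Δ_2 - h_2(2M_2 + M_3)/6 = 2/15, c_2 = M_2/2 = 14/5, d_2 = (M_3 - M_2)/(6h_2) = -14/15. So S'(3) = 44/15.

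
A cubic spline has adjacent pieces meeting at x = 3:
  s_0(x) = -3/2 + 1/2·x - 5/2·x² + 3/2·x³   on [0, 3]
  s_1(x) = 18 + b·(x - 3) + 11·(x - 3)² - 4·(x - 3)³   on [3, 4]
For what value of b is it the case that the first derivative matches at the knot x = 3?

s_0'(x) = 1/2 - 5·x + 9/2·x², so s_0'(3) = 26. On the right, s_1'(3) = b, so b = 26.

26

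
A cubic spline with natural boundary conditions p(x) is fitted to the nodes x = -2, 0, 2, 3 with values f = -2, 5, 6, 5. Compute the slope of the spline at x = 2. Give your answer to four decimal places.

-0.7273

Let M_i = p''(x_i). Step sizes h_i = 2, 2, 1; slopes of the chords Δ_i = (y_(i+1) - y_i)/h_i = 7/2, 1/2, -1.
  2·M_0 + 8·M_1 + 2·M_2 = 6(Δ_1 - Δ_0) = -18
  2·M_1 + 6·M_2 + 1·M_3 = 6(Δ_2 - Δ_1) = -9
Natural end conditions: M_0 = M_3 = 0.
Solving: M_0 = 0, M_1 = -45/22, M_2 = -9/11, M_3 = 0.
On [2, 3], p'(x) = b_2 + 2c_2·(x - 2) + 3d_2·(x - 2)² with b_2 = Δ_2 - h_2(2M_2 + M_3)/6 = -8/11, c_2 = M_2/2 = -9/22, d_2 = (M_3 - M_2)/(6h_2) = 3/22. So p'(2) = -8/11.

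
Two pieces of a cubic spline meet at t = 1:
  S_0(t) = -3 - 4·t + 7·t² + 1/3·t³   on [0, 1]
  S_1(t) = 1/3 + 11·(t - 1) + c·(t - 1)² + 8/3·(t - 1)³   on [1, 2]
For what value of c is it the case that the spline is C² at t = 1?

8

S_0''(t) = 14 + 2·t, so S_0''(1) = 16. On the right, S_1''(1) = 2c, so c = 8.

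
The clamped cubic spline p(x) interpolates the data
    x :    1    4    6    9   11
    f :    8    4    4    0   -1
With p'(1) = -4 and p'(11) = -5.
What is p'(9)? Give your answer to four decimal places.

Write M_i for p''(x_i). With h_i = 3, 2, 3, 2 and divided differences Δ_i = -4/3, 0, -4/3, -1/2, the continuity of p' gives the tridiagonal system
  3·M_0 + 10·M_1 + 2·M_2 = 6(Δ_1 - Δ_0) = 8
  2·M_1 + 10·M_2 + 3·M_3 = 6(Δ_2 - Δ_1) = -8
  3·M_2 + 10·M_3 + 2·M_4 = 6(Δ_3 - Δ_2) = 5
Clamped end conditions give two more equations: 2h_0·M_0 + h_0·M_1 = 6(Δ_0 - p'(1)) = 16 and h_3·M_3 + 2h_3·M_4 = 6(p'(11) - Δ_3) = -27.
Solving the tridiagonal system: M_0 = 215/87, M_1 = 34/87, M_2 = -289/174, M_3 = 227/87, M_4 = -2803/348.
On [9, 11], p'(x) = b_3 + 2c_3·(x - 9) + 3d_3·(x - 9)² with b_3 = Δ_3 - h_3(2M_3 + M_4)/6 = 155/348, c_3 = M_3/2 = 227/174, d_3 = (M_4 - M_3)/(6h_3) = -1237/1392. So p'(9) = 155/348.

0.4454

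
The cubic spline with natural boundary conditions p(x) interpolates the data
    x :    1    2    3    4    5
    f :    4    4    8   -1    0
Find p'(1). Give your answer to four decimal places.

Put M_i = p'' at the i-th knot. Here h = (1, 1, 1, 1) and Δ = (0, 4, -9, 1), so the interior equations h_(i-1)·M_(i-1) + 2(h_(i-1)+h_i)·M_i + h_i·M_(i+1) = 6(Δ_i − Δ_(i-1)) read
  1·M_0 + 4·M_1 + 1·M_2 = 6(Δ_1 - Δ_0) = 24
  1·M_1 + 4·M_2 + 1·M_3 = 6(Δ_2 - Δ_1) = -78
  1·M_2 + 4·M_3 + 1·M_4 = 6(Δ_3 - Δ_2) = 60
Natural end conditions: M_0 = M_4 = 0.
Solving the tridiagonal system: M_0 = 0, M_1 = 183/14, M_2 = -198/7, M_3 = 309/14, M_4 = 0.
On [1, 2], p'(x) = b_0 + 2c_0·(x - 1) + 3d_0·(x - 1)² with b_0 = Δ_0 - h_0(2M_0 + M_1)/6 = -61/28, c_0 = M_0/2 = 0, d_0 = (M_1 - M_0)/(6h_0) = 61/28. So p'(1) = -61/28.

-2.1786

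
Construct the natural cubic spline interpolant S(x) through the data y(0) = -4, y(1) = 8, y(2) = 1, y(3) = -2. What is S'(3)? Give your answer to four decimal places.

Let M_i = S''(x_i). Step sizes h_i = 1, 1, 1; slopes of the chords Δ_i = (y_(i+1) - y_i)/h_i = 12, -7, -3.
  1·M_0 + 4·M_1 + 1·M_2 = 6(Δ_1 - Δ_0) = -114
  1·M_1 + 4·M_2 + 1·M_3 = 6(Δ_2 - Δ_1) = 24
Natural end conditions: M_0 = M_3 = 0.
Hence M_0 = 0, M_1 = -32, M_2 = 14, M_3 = 0.
On [2, 3], S'(x) = b_2 + 2c_2·(x - 2) + 3d_2·(x - 2)² with b_2 = Δ_2 - h_2(2M_2 + M_3)/6 = -23/3, c_2 = M_2/2 = 7, d_2 = (M_3 - M_2)/(6h_2) = -7/3. So S'(3) = -2/3.

-0.6667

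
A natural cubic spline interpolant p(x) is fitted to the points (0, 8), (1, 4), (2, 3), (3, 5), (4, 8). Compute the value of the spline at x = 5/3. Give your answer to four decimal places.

2.9418

With σ_i denoting the second derivative at x_i, h_i = 1, 1, 1, 1, and Δ_i = (y_(i+1) − y_i)/h_i = -4, -1, 2, 3:
  1·σ_0 + 4·σ_1 + 1·σ_2 = 6(Δ_1 - Δ_0) = 18
  1·σ_1 + 4·σ_2 + 1·σ_3 = 6(Δ_2 - Δ_1) = 18
  1·σ_2 + 4·σ_3 + 1·σ_4 = 6(Δ_3 - Δ_2) = 6
Natural end conditions: σ_0 = σ_4 = 0.
Hence σ_0 = 0, σ_1 = 51/14, σ_2 = 24/7, σ_3 = 9/14, σ_4 = 0.
On [1, 2], p(x) = 4 - 39/14·(x - 1) + 51/28·(x - 1)² - 1/28·(x - 1)³.
With (x - 1) = 2/3: p(5/3) = 556/189.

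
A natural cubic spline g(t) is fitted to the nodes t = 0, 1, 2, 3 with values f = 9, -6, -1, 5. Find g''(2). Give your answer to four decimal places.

-6.4000

Write M_i for g''(x_i). With h_i = 1, 1, 1 and divided differences Δ_i = -15, 5, 6, the continuity of g' gives the tridiagonal system
  1·M_0 + 4·M_1 + 1·M_2 = 6(Δ_1 - Δ_0) = 120
  1·M_1 + 4·M_2 + 1·M_3 = 6(Δ_2 - Δ_1) = 6
Natural end conditions: M_0 = M_3 = 0.
Hence M_0 = 0, M_1 = 158/5, M_2 = -32/5, M_3 = 0.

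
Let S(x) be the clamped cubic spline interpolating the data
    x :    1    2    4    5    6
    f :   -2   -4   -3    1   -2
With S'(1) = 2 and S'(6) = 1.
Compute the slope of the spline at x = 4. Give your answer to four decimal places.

5.0469

Put σ_i = S'' at the i-th knot. Here h = (1, 2, 1, 1) and Δ = (-2, 1/2, 4, -3), so the interior equations h_(i-1)·σ_(i-1) + 2(h_(i-1)+h_i)·σ_i + h_i·σ_(i+1) = 6(Δ_i − Δ_(i-1)) read
  1·σ_0 + 6·σ_1 + 2·σ_2 = 6(Δ_1 - Δ_0) = 15
  2·σ_1 + 6·σ_2 + 1·σ_3 = 6(Δ_2 - Δ_1) = 21
  1·σ_2 + 4·σ_3 + 1·σ_4 = 6(Δ_3 - Δ_2) = -42
Clamped end conditions give two more equations: 2h_0·σ_0 + h_0·σ_1 = 6(Δ_0 - S'(1)) = -24 and h_3·σ_3 + 2h_3·σ_4 = 6(S'(6) - Δ_3) = 24.
Hence σ_0 = -863/64, σ_1 = 95/32, σ_2 = 683/128, σ_3 = -1085/64, σ_4 = 2621/128.
On [4, 5], S'(x) = b_2 + 2c_2·(x - 4) + 3d_2·(x - 4)² with b_2 = Δ_2 - h_2(2σ_2 + σ_3)/6 = 323/64, c_2 = σ_2/2 = 683/256, d_2 = (σ_3 - σ_2)/(6h_2) = -951/256. So S'(4) = 323/64.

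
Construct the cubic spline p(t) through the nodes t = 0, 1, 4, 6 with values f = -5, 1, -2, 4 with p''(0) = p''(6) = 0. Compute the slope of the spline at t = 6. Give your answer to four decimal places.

4.4930

Put M_i = p'' at the i-th knot. Here h = (1, 3, 2) and Δ = (6, -1, 3), so the interior equations h_(i-1)·M_(i-1) + 2(h_(i-1)+h_i)·M_i + h_i·M_(i+1) = 6(Δ_i − Δ_(i-1)) read
  1·M_0 + 8·M_1 + 3·M_2 = 6(Δ_1 - Δ_0) = -42
  3·M_1 + 10·M_2 + 2·M_3 = 6(Δ_2 - Δ_1) = 24
Natural end conditions: M_0 = M_3 = 0.
Solving: M_0 = 0, M_1 = -492/71, M_2 = 318/71, M_3 = 0.
On [4, 6], p'(t) = b_2 + 2c_2·(t - 4) + 3d_2·(t - 4)² with b_2 = Δ_2 - h_2(2M_2 + M_3)/6 = 1/71, c_2 = M_2/2 = 159/71, d_2 = (M_3 - M_2)/(6h_2) = -53/142. So p'(6) = 319/71.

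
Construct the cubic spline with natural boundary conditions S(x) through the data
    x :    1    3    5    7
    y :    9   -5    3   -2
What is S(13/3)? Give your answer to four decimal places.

0.1654

Let σ_i = S''(x_i). Step sizes h_i = 2, 2, 2; slopes of the chords Δ_i = (y_(i+1) - y_i)/h_i = -7, 4, -5/2.
  2·σ_0 + 8·σ_1 + 2·σ_2 = 6(Δ_1 - Δ_0) = 66
  2·σ_1 + 8·σ_2 + 2·σ_3 = 6(Δ_2 - Δ_1) = -39
Natural end conditions: σ_0 = σ_3 = 0.
Solving: σ_0 = 0, σ_1 = 101/10, σ_2 = -37/5, σ_3 = 0.
On [3, 5], S(x) = -5 - 4/15·(x - 3) + 101/20·(x - 3)² - 35/24·(x - 3)³.
With (x - 3) = 4/3: S(13/3) = 67/405.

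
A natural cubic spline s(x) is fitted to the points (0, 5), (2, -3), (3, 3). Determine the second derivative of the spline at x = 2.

Write M_i for s''(x_i). With h_i = 2, 1 and divided differences Δ_i = -4, 6, the continuity of s' gives the tridiagonal system
  2·M_0 + 6·M_1 + 1·M_2 = 6(Δ_1 - Δ_0) = 60
Natural end conditions: M_0 = M_2 = 0.
Forward elimination and back-substitution give M_0 = 0, M_1 = 10, M_2 = 0.

10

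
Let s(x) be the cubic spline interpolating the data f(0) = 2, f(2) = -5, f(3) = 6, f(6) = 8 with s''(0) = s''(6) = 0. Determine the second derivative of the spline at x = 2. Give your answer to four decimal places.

16.1277

With M_i denoting the second derivative at x_i, h_i = 2, 1, 3, and Δ_i = (y_(i+1) − y_i)/h_i = -7/2, 11, 2/3:
  2·M_0 + 6·M_1 + 1·M_2 = 6(Δ_1 - Δ_0) = 87
  1·M_1 + 8·M_2 + 3·M_3 = 6(Δ_2 - Δ_1) = -62
Natural end conditions: M_0 = M_3 = 0.
Solving the tridiagonal system: M_0 = 0, M_1 = 758/47, M_2 = -459/47, M_3 = 0.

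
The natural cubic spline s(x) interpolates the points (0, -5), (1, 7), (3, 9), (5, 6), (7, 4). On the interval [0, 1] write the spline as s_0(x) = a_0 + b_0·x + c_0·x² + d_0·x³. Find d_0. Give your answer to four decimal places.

Write m_i for s''(x_i). With h_i = 1, 2, 2, 2 and divided differences Δ_i = 12, 1, -3/2, -1, the continuity of s' gives the tridiagonal system
  1·m_0 + 6·m_1 + 2·m_2 = 6(Δ_1 - Δ_0) = -66
  2·m_1 + 8·m_2 + 2·m_3 = 6(Δ_2 - Δ_1) = -15
  2·m_2 + 8·m_3 + 2·m_4 = 6(Δ_3 - Δ_2) = 3
Natural end conditions: m_0 = m_4 = 0.
Solving the tridiagonal system: m_0 = 0, m_1 = -927/82, m_2 = 75/82, m_3 = 6/41, m_4 = 0.
On [0, 1], with s_0(x) = a_0 + b_0·x + c_0·x² + d_0·x³: c_0 = m_0/2 = 0, d_0 = (m_1 - m_0)/(6h_0) = -309/164, b_0 = Δ_0 - h_0(2m_0 + m_1)/6 = 2277/164.

-1.8841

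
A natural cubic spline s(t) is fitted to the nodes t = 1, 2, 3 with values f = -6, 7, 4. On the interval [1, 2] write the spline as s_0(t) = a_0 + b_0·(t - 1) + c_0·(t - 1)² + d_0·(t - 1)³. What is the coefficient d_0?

-4

Put M_i = s'' at the i-th knot. Here h = (1, 1) and Δ = (13, -3), so the interior equations h_(i-1)·M_(i-1) + 2(h_(i-1)+h_i)·M_i + h_i·M_(i+1) = 6(Δ_i − Δ_(i-1)) read
  1·M_0 + 4·M_1 + 1·M_2 = 6(Δ_1 - Δ_0) = -96
Natural end conditions: M_0 = M_2 = 0.
Forward elimination and back-substitution give M_0 = 0, M_1 = -24, M_2 = 0.
On [1, 2], with s_0(t) = a_0 + b_0·(t - 1) + c_0·(t - 1)² + d_0·(t - 1)³: c_0 = M_0/2 = 0, d_0 = (M_1 - M_0)/(6h_0) = -4, b_0 = Δ_0 - h_0(2M_0 + M_1)/6 = 17.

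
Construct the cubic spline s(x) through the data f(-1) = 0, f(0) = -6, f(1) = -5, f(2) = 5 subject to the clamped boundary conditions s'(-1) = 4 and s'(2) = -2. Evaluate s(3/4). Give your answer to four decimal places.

Let σ_i = s''(x_i). Step sizes h_i = 1, 1, 1; slopes of the chords Δ_i = (y_(i+1) - y_i)/h_i = -6, 1, 10.
  1·σ_0 + 4·σ_1 + 1·σ_2 = 6(Δ_1 - Δ_0) = 42
  1·σ_1 + 4·σ_2 + 1·σ_3 = 6(Δ_2 - Δ_1) = 54
Clamped end conditions give two more equations: 2h_0·σ_0 + h_0·σ_1 = 6(Δ_0 - s'(-1)) = -60 and h_2·σ_2 + 2h_2·σ_3 = 6(s'(2) - Δ_2) = -72.
Forward elimination and back-substitution give σ_0 = -186/5, σ_1 = 72/5, σ_2 = 108/5, σ_3 = -234/5.
On [0, 1], s(x) = -6 - 37/5·x + 36/5·x² + 6/5·x³.
With x = 3/4: s(3/4) = -1119/160.

-6.9938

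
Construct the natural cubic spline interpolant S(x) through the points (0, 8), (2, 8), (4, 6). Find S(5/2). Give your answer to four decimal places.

7.6641

Let m_i = S''(x_i). Step sizes h_i = 2, 2; slopes of the chords Δ_i = (y_(i+1) - y_i)/h_i = 0, -1.
  2·m_0 + 8·m_1 + 2·m_2 = 6(Δ_1 - Δ_0) = -6
Natural end conditions: m_0 = m_2 = 0.
Forward elimination and back-substitution give m_0 = 0, m_1 = -3/4, m_2 = 0.
On [2, 4], S(x) = 8 - 1/2·(x - 2) - 3/8·(x - 2)² + 1/16·(x - 2)³.
With (x - 2) = 1/2: S(5/2) = 981/128.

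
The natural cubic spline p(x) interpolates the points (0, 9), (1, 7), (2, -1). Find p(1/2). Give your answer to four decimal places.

With M_i denoting the second derivative at x_i, h_i = 1, 1, and Δ_i = (y_(i+1) − y_i)/h_i = -2, -8:
  1·M_0 + 4·M_1 + 1·M_2 = 6(Δ_1 - Δ_0) = -36
Natural end conditions: M_0 = M_2 = 0.
Solving the tridiagonal system: M_0 = 0, M_1 = -9, M_2 = 0.
On [0, 1], p(x) = 9 - 1/2·x + 0·x² - 3/2·x³.
With x = 1/2: p(1/2) = 137/16.

8.5625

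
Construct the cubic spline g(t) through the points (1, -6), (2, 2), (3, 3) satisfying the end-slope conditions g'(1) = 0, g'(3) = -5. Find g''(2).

Let M_i = g''(x_i). Step sizes h_i = 1, 1; slopes of the chords Δ_i = (y_(i+1) - y_i)/h_i = 8, 1.
  1·M_0 + 4·M_1 + 1·M_2 = 6(Δ_1 - Δ_0) = -42
Clamped end conditions give two more equations: 2h_0·M_0 + h_0·M_1 = 6(Δ_0 - g'(1)) = 48 and h_1·M_1 + 2h_1·M_2 = 6(g'(3) - Δ_1) = -36.
Solving: M_0 = 32, M_1 = -16, M_2 = -10.

-16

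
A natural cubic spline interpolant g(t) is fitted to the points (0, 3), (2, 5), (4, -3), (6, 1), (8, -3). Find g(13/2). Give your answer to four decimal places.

With σ_i denoting the second derivative at x_i, h_i = 2, 2, 2, 2, and Δ_i = (y_(i+1) − y_i)/h_i = 1, -4, 2, -2:
  2·σ_0 + 8·σ_1 + 2·σ_2 = 6(Δ_1 - Δ_0) = -30
  2·σ_1 + 8·σ_2 + 2·σ_3 = 6(Δ_2 - Δ_1) = 36
  2·σ_2 + 8·σ_3 + 2·σ_4 = 6(Δ_3 - Δ_2) = -24
Natural end conditions: σ_0 = σ_4 = 0.
Hence σ_0 = 0, σ_1 = -309/56, σ_2 = 99/14, σ_3 = -267/56, σ_4 = 0.
On [6, 8], g(t) = 1 + 33/28·(t - 6) - 267/112·(t - 6)² + 89/224·(t - 6)³.
With (t - 6) = 1/2: g(13/2) = 267/256.

1.0430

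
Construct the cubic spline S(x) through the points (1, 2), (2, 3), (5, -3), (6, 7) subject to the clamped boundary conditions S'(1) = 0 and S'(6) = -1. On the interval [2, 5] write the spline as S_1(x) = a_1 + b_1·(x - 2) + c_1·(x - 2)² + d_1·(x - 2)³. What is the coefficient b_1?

Write M_i for S''(x_i). With h_i = 1, 3, 1 and divided differences Δ_i = 1, -2, 10, the continuity of S' gives the tridiagonal system
  1·M_0 + 8·M_1 + 3·M_2 = 6(Δ_1 - Δ_0) = -18
  3·M_1 + 8·M_2 + 1·M_3 = 6(Δ_2 - Δ_1) = 72
Clamped end conditions give two more equations: 2h_0·M_0 + h_0·M_1 = 6(Δ_0 - S'(1)) = 6 and h_2·M_2 + 2h_2·M_3 = 6(S'(6) - Δ_2) = -66.
Hence M_0 = 8, M_1 = -10, M_2 = 18, M_3 = -42.
On [2, 5], with S_1(x) = a_1 + b_1·(x - 2) + c_1·(x - 2)² + d_1·(x - 2)³: c_1 = M_1/2 = -5, d_1 = (M_2 - M_1)/(6h_1) = 14/9, b_1 = Δ_1 - h_1(2M_1 + M_2)/6 = -1.

-1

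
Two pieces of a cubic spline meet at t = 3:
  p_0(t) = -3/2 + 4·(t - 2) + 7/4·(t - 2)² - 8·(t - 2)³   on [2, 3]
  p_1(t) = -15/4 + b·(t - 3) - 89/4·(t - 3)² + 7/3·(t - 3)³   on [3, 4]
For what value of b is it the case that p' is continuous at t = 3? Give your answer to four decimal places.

-16.5000

p_0'(t) = 4 + 7/2·(t - 2) - 24·(t - 2)², so p_0'(3) = -33/2. On the right, p_1'(3) = b, so b = -33/2.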